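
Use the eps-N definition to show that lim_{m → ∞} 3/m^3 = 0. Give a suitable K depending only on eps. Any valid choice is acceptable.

Fix eps > 0. For m ≥ 1, |3/m^3 − 0| = 3/m^3.
3/m^3 < eps ⇔ m^3 > 3/eps ⇔ m > (3/eps)^{1/3}.
Take K = (3/eps)^{1/3}. Then m > K implies 3/m^3 < eps.

K = (3/eps)^{1/3}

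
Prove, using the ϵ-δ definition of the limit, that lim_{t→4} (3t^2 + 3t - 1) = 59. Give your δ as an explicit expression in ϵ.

δ = min(1, ϵ/30)

Suppose ϵ > 0. We want δ > 0 such that 0 < |t − 4| < δ implies |(3t^2 + 3t - 1) − 59| < ϵ.
(3t^2 + 3t - 1) − 59 = 3t^2 + 3t - 60 = (t − 4)(3t + 15).
So |(3t^2 + 3t - 1) − 59| = |t − 4|·|3t + 15|.
Assume first that |t − 4| < 1, so |t| < 5. Then |3t + 15| ≤ 3·5 + 15 = 30.
Hence |(3t^2 + 3t - 1) − 59| ≤ 30|t − 4| < ϵ provided |t − 4| < ϵ/30.
Take δ = min(1, ϵ/30). Then 0 < |t − 4| < δ gives both |t − 4| < 1 and |t − 4| < ϵ/30, so |(3t^2 + 3t - 1) − 59| < ϵ.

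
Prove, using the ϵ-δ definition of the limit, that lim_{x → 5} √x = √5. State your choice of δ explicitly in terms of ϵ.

δ = min(5, √5·ϵ)

Fix ϵ > 0. We want δ > 0 such that 0 < |x − 5| < δ implies |√x − √5| < ϵ.
Multiplying by the conjugate, |√x − √5| = |x − 5|/(√x + √5).
Restrict δ ≤ 5 so that |x − 5| < 5 forces x > 0, and then √x + √5 > √5.
Hence |√x − √5| < |x − 5|/√5, which is < ϵ once |x − 5| < √5·ϵ.
Take δ = min(5, √5·ϵ). If 0 < |x − 5| < δ then x > 0 and |√x − √5| < |x − 5|/√5 < ϵ.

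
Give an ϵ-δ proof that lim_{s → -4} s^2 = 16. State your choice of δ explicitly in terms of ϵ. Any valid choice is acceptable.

δ = min(2, ϵ/10)

Fix ϵ > 0. We seek δ > 0 with 0 < |s + 4| < δ ⇒ |s^2 − 16| < ϵ.
Factor: s^2 − 16 = (s + 4)(s - 4), so |s^2 − 16| = |s + 4|·|s - 4|.
Restrict δ ≤ 2. Then |s + 4| < 2 gives |s| < 6, so by the triangle inequality |s - 4| ≤ 6 + 4 = 10.
Hence |s^2 − 16| ≤ 10|s + 4|, which is < ϵ once |s + 4| < ϵ/10.
Take δ = min(2, ϵ/10). If 0 < |s + 4| < δ then both bounds hold and |s^2 − 16| ≤ 10|s + 4| < 10·(ϵ/10) = ϵ.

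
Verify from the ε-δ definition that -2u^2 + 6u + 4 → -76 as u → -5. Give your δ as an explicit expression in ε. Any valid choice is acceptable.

δ = min(1, ε/28)

Suppose ε > 0. We want δ > 0 such that 0 < |u + 5| < δ implies |(-2u^2 + 6u + 4) + 76| < ε.
(-2u^2 + 6u + 4) + 76 = -2u^2 + 6u + 80 = (u + 5)(-2u + 16).
So |(-2u^2 + 6u + 4) + 76| = |u + 5|·|-2u + 16|.
Assume first that |u + 5| < 1, so |u| < 6. Then |-2u + 16| ≤ 2·6 + 16 = 28.
Hence |(-2u^2 + 6u + 4) + 76| ≤ 28|u + 5| < ε provided |u + 5| < ε/28.
Take δ = min(1, ε/28). Then 0 < |u + 5| < δ gives both |u + 5| < 1 and |u + 5| < ε/28, so |(-2u^2 + 6u + 4) + 76| < ε.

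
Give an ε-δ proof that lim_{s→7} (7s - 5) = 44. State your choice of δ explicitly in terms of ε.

Let ε > 0. We need δ > 0 so that 0 < |s − 7| < δ implies |(7s - 5) − 44| < ε.
Since (7s - 5) − 44 = 7(s − 7), we have |(7s - 5) − 44| = 7|s − 7|.
Thus it suffices that |s − 7| < ε/7.
Take δ = ε/7. If 0 < |s − 7| < δ then |(7s - 5) − 44| = 7|s − 7| < 7·(ε/7) = ε.

δ = ε/7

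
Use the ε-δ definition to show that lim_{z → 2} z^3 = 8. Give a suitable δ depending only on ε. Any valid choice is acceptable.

Fix ε > 0. We seek δ > 0 with 0 < |z − 2| < δ ⇒ |z^3 − 8| < ε.
Factor: z^3 − 8 = (z − 2)(z^2 + 2z + 4), so |z^3 − 8| = |z − 2|·|z^2 + 2z + 4|.
Restrict δ ≤ 1. Then |z − 2| < 1 gives |z| < 3, so by the triangle inequality |z^2 + 2z + 4| ≤ 3^2 + 2·3 + 4 = 19.
Hence |z^3 − 8| ≤ 19|z − 2|, which is < ε once |z − 2| < ε/19.
Take δ = min(1, ε/19). If 0 < |z − 2| < δ then both bounds hold and |z^3 − 8| ≤ 19|z − 2| < 19·(ε/19) = ε.

δ = min(1, ε/19)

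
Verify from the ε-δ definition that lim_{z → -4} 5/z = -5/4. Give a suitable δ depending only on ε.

δ = min(2, (8/5)ε)

Let ε > 0 be given. We seek δ > 0 such that 0 < |z + 4| < δ implies |5/z + 5/4| < ε.
|5/z + 5/4| = 5·|-4 − z|/(4·|z|) = 5|z + 4|/(4|z|).
Require δ ≤ 2 so that |z| > 4 − 2 = 2, hence 4|z| > 8.
Then |5/z + 5/4| < 5|z + 4|/8, which is < ε when |z + 4| < (8/5)ε.
Take δ = min(2, (8/5)ε). Then 0 < |z + 4| < δ gives both |z + 4| < 2 and |z + 4| < (8/5)ε, so |5/z + 5/4| < ε.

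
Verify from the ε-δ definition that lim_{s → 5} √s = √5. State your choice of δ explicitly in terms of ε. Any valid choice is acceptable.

δ = min(5, √5·ε)

Let ε > 0 be given. We want δ > 0 such that 0 < |s − 5| < δ implies |√s − √5| < ε.
Multiplying by the conjugate, |√s − √5| = |s − 5|/(√s + √5).
Restrict δ ≤ 5 so that |s − 5| < 5 forces s > 0, and then √s + √5 > √5.
Hence |√s − √5| < |s − 5|/√5, which is < ε once |s − 5| < √5·ε.
Take δ = min(5, √5·ε). If 0 < |s − 5| < δ then s > 0 and |√s − √5| < |s − 5|/√5 < ε.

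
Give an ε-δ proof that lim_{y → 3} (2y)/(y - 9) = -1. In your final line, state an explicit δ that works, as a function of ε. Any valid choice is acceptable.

δ = min(3, ε)

Let ε > 0. We want δ > 0 with 0 < |y − 3| < δ ⇒ |(2y)/(y - 9) + 1| < ε.
Combining over a common denominator, (2y)/(y - 9) + 1 = [(2y)·(-6) − 6·(y - 9)] / [(-6)·(y - 9)] = -18(y − 3) / ((-6)(y - 9)).
So |(2y)/(y - 9) + 1| = 18|y − 3| / (6·|y − 9|).
Restrict δ ≤ 3. Then |y − 3| < 3 gives |y − 9| = |(y − 3) + (-6)| ≥ 6 − 3 = 3.
Hence |(2y)/(y - 9) + 1| < 18|y − 3|/(6·3) = |y − 3|, which is < ε once |y − 3| < ε.
Take δ = min(3, ε). Then 0 < |y − 3| < δ forces both bounds, so |(2y)/(y - 9) + 1| < ε.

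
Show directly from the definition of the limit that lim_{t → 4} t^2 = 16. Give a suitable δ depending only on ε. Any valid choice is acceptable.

δ = min(1, ε/9)

Suppose ε > 0. We seek δ > 0 with 0 < |t − 4| < δ ⇒ |t^2 − 16| < ε.
Factor: t^2 − 16 = (t − 4)(t + 4), so |t^2 − 16| = |t − 4|·|t + 4|.
Restrict δ ≤ 1. Then |t − 4| < 1 gives |t| < 5, so by the triangle inequality |t + 4| ≤ 5 + 4 = 9.
Hence |t^2 − 16| ≤ 9|t − 4|, which is < ε once |t − 4| < ε/9.
Take δ = min(1, ε/9). If 0 < |t − 4| < δ then both bounds hold and |t^2 − 16| ≤ 9|t − 4| < 9·(ε/9) = ε.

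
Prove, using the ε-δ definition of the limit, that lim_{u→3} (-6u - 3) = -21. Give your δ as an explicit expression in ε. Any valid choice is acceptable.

Suppose ε > 0. We need δ > 0 so that 0 < |u − 3| < δ implies |(-6u - 3) + 21| < ε.
|(-6u - 3) + 21| = |-6u + 18| = 6|u − 3|.
So 6|u − 3| < ε exactly when |u − 3| < ε/6.
Take δ = ε/6. If 0 < |u − 3| < δ then |(-6u - 3) + 21| = 6|u − 3| < 6·(ε/6) = ε.

δ = ε/6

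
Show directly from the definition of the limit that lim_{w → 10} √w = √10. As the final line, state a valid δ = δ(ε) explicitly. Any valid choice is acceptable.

Suppose ε > 0. We want δ > 0 such that 0 < |w − 10| < δ implies |√w − √10| < ε.
Rationalise: √w − √10 = (w − 10)/(√w + √10), so |√w − √10| = |w − 10|/(√w + √10).
Restrict δ ≤ 10 so that |w − 10| < 10 forces w > 0, and then √w + √10 > √10.
Hence |√w − √10| < |w − 10|/√10, which is < ε once |w − 10| < √10·ε.
Take δ = min(10, √10·ε). If 0 < |w − 10| < δ then w > 0 and |√w − √10| < |w − 10|/√10 < ε.

δ = min(10, √10·ε)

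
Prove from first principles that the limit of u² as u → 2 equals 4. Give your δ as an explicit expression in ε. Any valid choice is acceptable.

δ = min(1, ε/5)

Let ε > 0. We seek δ > 0 with 0 < |u − 2| < δ ⇒ |u² − 4| < ε.
Factor: u² − 4 = (u − 2)(u + 2), so |u² − 4| = |u − 2|·|u + 2|.
Restrict δ ≤ 1. Then |u − 2| < 1 gives |u| < 3, so by the triangle inequality |u + 2| ≤ 3 + 2 = 5.
Hence |u² − 4| ≤ 5|u − 2|, which is < ε once |u − 2| < ε/5.
Take δ = min(1, ε/5). If 0 < |u − 2| < δ then both bounds hold and |u² − 4| ≤ 5|u − 2| < 5·(ε/5) = ε.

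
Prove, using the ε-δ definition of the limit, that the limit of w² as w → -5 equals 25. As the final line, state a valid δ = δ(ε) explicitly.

δ = min(1, ε/11)

Suppose ε > 0. We seek δ > 0 with 0 < |w + 5| < δ ⇒ |w² − 25| < ε.
Factor: w² − 25 = (w + 5)(w - 5), so |w² − 25| = |w + 5|·|w - 5|.
Impose δ ≤ 1 so that |w| < 6; then |w - 5| ≤ 11.
Hence |w² − 25| ≤ 11|w + 5|, which is < ε once |w + 5| < ε/11.
Take δ = min(1, ε/11). If 0 < |w + 5| < δ then both bounds hold and |w² − 25| ≤ 11|w + 5| < 11·(ε/11) = ε.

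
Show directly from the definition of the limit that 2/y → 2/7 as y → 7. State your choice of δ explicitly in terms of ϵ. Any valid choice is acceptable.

δ = min(7/2, (49/4)ϵ)

Let ϵ > 0 be given. We seek δ > 0 such that 0 < |y − 7| < δ implies |2/y − (2/7)| < ϵ.
|2/y − (2/7)| = 2·|7 − y|/(7·|y|) = 2|y − 7|/(7|y|).
Restrict δ ≤ 7/2. Then |y − 7| < 7/2 gives |y| > 7/2, so 7|y| > 49/2.
Then |2/y − (2/7)| < 2|y − 7|/(49/2), which is < ϵ when |y − 7| < (49/4)ϵ.
Take δ = min(7/2, (49/4)ϵ). Then 0 < |y − 7| < δ gives both |y − 7| < 7/2 and |y − 7| < (49/4)ϵ, so |2/y − (2/7)| < ϵ.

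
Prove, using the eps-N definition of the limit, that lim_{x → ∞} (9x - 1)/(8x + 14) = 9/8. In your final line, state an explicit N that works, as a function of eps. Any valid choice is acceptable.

N = (67/32)/eps

Suppose eps > 0. We seek N > 0 such that x > N implies |(9x - 1)/(8x + 14) − (9/8)| < eps.
(9x - 1)/(8x + 14) − (9/8) = (8(9x - 1) − 9(8x + 14)) / (8(8x + 14)) = -134/(8(8x + 14)).
For x > 0 we have 8x + 14 > 8x, so |(9x - 1)/(8x + 14) − (9/8)| = 134/(8(8x + 14)) < 134/(8·8x) = (67/32)/x.
Thus |(9x - 1)/(8x + 14) − (9/8)| < eps whenever x > (67/32)/eps.
Take N = (67/32)/eps. If x > N then |(9x - 1)/(8x + 14) − (9/8)| < (67/32)/x < eps.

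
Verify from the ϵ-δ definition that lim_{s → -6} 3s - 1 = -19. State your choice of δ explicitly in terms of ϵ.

Let ϵ > 0 be given. We need δ > 0 so that 0 < |s + 6| < δ implies |(3s - 1) + 19| < ϵ.
Since (3s - 1) + 19 = 3(s + 6), we have |(3s - 1) + 19| = 3|s + 6|.
Thus it suffices that |s + 6| < ϵ/3.
Choosing δ = ϵ/3 gives |(3s - 1) + 19| = 3|s + 6| < ϵ whenever |s + 6| < δ.

δ = ϵ/3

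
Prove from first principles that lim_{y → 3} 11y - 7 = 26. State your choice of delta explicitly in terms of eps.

Suppose eps > 0. We need delta > 0 so that 0 < |y − 3| < delta implies |(11y - 7) − 26| < eps.
Since (11y - 7) − 26 = 11(y − 3), we have |(11y - 7) − 26| = 11|y − 3|.
Thus it suffices that |y − 3| < eps/11.
Choosing delta = eps/11 gives |(11y - 7) − 26| = 11|y − 3| < eps whenever |y − 3| < delta.

delta = eps/11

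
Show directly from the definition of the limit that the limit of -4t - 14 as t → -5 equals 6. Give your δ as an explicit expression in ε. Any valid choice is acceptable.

Let ε > 0. We need δ > 0 so that 0 < |t + 5| < δ implies |(-4t - 14) − 6| < ε.
|(-4t - 14) − 6| = |-4t - 20| = 4|t + 5|.
Thus it suffices that |t + 5| < ε/4.
Take δ = ε/4. If 0 < |t + 5| < δ then |(-4t - 14) − 6| = 4|t + 5| < 4·(ε/4) = ε.

δ = ε/4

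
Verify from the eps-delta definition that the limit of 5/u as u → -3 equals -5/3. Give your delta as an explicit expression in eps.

delta = min(3/2, (9/10)eps)

Suppose eps > 0. We seek delta > 0 such that 0 < |u + 3| < delta implies |5/u + 5/3| < eps.
|5/u + 5/3| = 5·|-3 − u|/(3·|u|) = 5|u + 3|/(3|u|).
Require delta ≤ 3/2 so that |u| > 3 − 3/2 = 3/2, hence 3|u| > 9/2.
Then |5/u + 5/3| < 5|u + 3|/(9/2), which is < eps when |u + 3| < (9/10)eps.
Take delta = min(3/2, (9/10)eps). Then 0 < |u + 3| < delta gives both |u + 3| < 3/2 and |u + 3| < (9/10)eps, so |5/u + 5/3| < eps.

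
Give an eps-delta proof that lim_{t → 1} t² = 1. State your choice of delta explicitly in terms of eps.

Let eps > 0. We seek delta > 0 with 0 < |t − 1| < delta ⇒ |t² − 1| < eps.
Factor: t² − 1 = (t − 1)(t + 1), so |t² − 1| = |t − 1|·|t + 1|.
Restrict delta ≤ 1. Then |t − 1| < 1 gives |t| < 2, so by the triangle inequality |t + 1| ≤ 2 + 1 = 3.
Hence |t² − 1| ≤ 3|t − 1|, which is < eps once |t − 1| < eps/3.
Take delta = min(1, eps/3). If 0 < |t − 1| < delta then both bounds hold and |t² − 1| ≤ 3|t − 1| < 3·(eps/3) = eps.

delta = min(1, eps/3)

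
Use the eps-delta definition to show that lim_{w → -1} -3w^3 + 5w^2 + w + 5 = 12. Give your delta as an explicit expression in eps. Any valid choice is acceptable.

Fix eps > 0. We want delta > 0 such that 0 < |w + 1| < delta implies |(-3w^3 + 5w^2 + w + 5) − 12| < eps.
(-3w^3 + 5w^2 + w + 5) − 12 = -3w^3 + 5w^2 + w - 7 = (w + 1)(-3w^2 + 8w - 7).
So |(-3w^3 + 5w^2 + w + 5) − 12| = |w + 1|·|-3w^2 + 8w - 7|.
Assume first that |w + 1| < 1, so |w| < 2. Then |-3w^2 + 8w - 7| ≤ 3·2^2 + 8·2 + 7 = 35.
Hence |(-3w^3 + 5w^2 + w + 5) − 12| ≤ 35|w + 1| < eps provided |w + 1| < eps/35.
Take delta = min(1, eps/35). Then 0 < |w + 1| < delta gives both |w + 1| < 1 and |w + 1| < eps/35, so |(-3w^3 + 5w^2 + w + 5) − 12| < eps.

delta = min(1, eps/35)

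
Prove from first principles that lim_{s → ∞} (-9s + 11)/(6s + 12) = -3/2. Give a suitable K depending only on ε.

K = (29/6)/ε

Let ε > 0 be given. We seek K > 0 such that s > K implies |(-9s + 11)/(6s + 12) + 3/2| < ε.
(-9s + 11)/(6s + 12) + 3/2 = (6(-9s + 11) − (-9)(6s + 12)) / (6(6s + 12)) = 174/(6(6s + 12)).
For s > 0 we have 6s + 12 > 6s, so |(-9s + 11)/(6s + 12) + 3/2| = 174/(6(6s + 12)) < 174/(6·6s) = (29/6)/s.
Thus |(-9s + 11)/(6s + 12) + 3/2| < ε whenever s > (29/6)/ε.
Take K = (29/6)/ε. If s > K then |(-9s + 11)/(6s + 12) + 3/2| < (29/6)/s < ε.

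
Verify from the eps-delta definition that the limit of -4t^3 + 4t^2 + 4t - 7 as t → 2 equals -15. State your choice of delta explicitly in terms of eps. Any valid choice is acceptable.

delta = min(2, eps/84)

Fix eps > 0. We want delta > 0 such that 0 < |t − 2| < delta implies |(-4t^3 + 4t^2 + 4t - 7) + 15| < eps.
(-4t^3 + 4t^2 + 4t - 7) + 15 = -4t^3 + 4t^2 + 4t + 8 = (t − 2)(-4t^2 - 4t - 4).
So |(-4t^3 + 4t^2 + 4t - 7) + 15| = |t − 2|·|-4t^2 - 4t - 4|.
Assume first that |t − 2| < 2, so |t| < 4. Then |-4t^2 - 4t - 4| ≤ 4·4^2 + 4·4 + 4 = 84.
Hence |(-4t^3 + 4t^2 + 4t - 7) + 15| ≤ 84|t − 2| < eps provided |t − 2| < eps/84.
Choosing delta = min(2, eps/84) ensures both conditions, hence |(-4t^3 + 4t^2 + 4t - 7) + 15| < eps.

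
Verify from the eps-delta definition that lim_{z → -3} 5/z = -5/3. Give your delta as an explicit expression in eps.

Fix eps > 0. We seek delta > 0 such that 0 < |z + 3| < delta implies |5/z + 5/3| < eps.
|5/z + 5/3| = 5·|-3 − z|/(3·|z|) = 5|z + 3|/(3|z|).
Require delta ≤ 3/2 so that |z| > 3 − 3/2 = 3/2, hence 3|z| > 9/2.
Then |5/z + 5/3| < 5|z + 3|/(9/2), which is < eps when |z + 3| < (9/10)eps.
Take delta = min(3/2, (9/10)eps). Then 0 < |z + 3| < delta gives both |z + 3| < 3/2 and |z + 3| < (9/10)eps, so |5/z + 5/3| < eps.

delta = min(3/2, (9/10)eps)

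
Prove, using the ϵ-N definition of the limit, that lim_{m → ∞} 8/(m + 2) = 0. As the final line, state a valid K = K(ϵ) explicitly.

Fix ϵ > 0. For m ≥ 1, |8/(m + 2) − 0| = 8/(m + 2) ≤ 8/m.
We need 8/m < ϵ, i.e. m > 8/ϵ.
Take K = 8/ϵ. If m > K then |8/(m + 2)| ≤ 8/m < ϵ.

K = 8/ϵ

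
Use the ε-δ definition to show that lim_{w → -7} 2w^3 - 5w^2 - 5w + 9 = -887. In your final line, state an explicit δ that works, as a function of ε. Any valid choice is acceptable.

δ = min(1, ε/408)

Suppose ε > 0. We want δ > 0 such that 0 < |w + 7| < δ implies |(2w^3 - 5w^2 - 5w + 9) + 887| < ε.
(2w^3 - 5w^2 - 5w + 9) + 887 = 2w^3 - 5w^2 - 5w + 896 = (w + 7)(2w^2 - 19w + 128).
So |(2w^3 - 5w^2 - 5w + 9) + 887| = |w + 7|·|2w^2 - 19w + 128|.
Require δ ≤ 1. Then |w + 7| < 1 gives |w| < 8, and by the triangle inequality |2w^2 - 19w + 128| ≤ 2·8^2 + 19·8 + 128 = 408.
Hence |(2w^3 - 5w^2 - 5w + 9) + 887| ≤ 408|w + 7| < ε provided |w + 7| < ε/408.
Choosing δ = min(1, ε/408) ensures both conditions, hence |(2w^3 - 5w^2 - 5w + 9) + 887| < ε.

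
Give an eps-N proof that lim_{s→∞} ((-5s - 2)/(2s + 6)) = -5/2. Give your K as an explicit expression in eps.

Suppose eps > 0. We seek K > 0 such that s > K implies |(-5s - 2)/(2s + 6) + 5/2| < eps.
(-5s - 2)/(2s + 6) + 5/2 = (2(-5s - 2) − (-5)(2s + 6)) / (2(2s + 6)) = 26/(2(2s + 6)).
For s > 0 we have 2s + 6 > 2s, so |(-5s - 2)/(2s + 6) + 5/2| = 26/(2(2s + 6)) < 26/(2·2s) = (13/2)/s.
Thus |(-5s - 2)/(2s + 6) + 5/2| < eps whenever s > (13/2)/eps.
Take K = (13/2)/eps. If s > K then |(-5s - 2)/(2s + 6) + 5/2| < (13/2)/s < eps.

K = (13/2)/eps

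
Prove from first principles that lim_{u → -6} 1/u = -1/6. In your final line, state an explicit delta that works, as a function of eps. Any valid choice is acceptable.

delta = min(3, 18eps)

Let eps > 0 be given. We seek delta > 0 such that 0 < |u + 6| < delta implies |1/u + 1/6| < eps.
|1/u + 1/6| = |-6 − u|/(6·|u|) = |u + 6|/(6|u|).
Restrict delta ≤ 3. Then |u + 6| < 3 gives |u| > 3, so 6|u| > 18.
Then |1/u + 1/6| < |u + 6|/18, which is < eps when |u + 6| < 18eps.
Take delta = min(3, 18eps). Then 0 < |u + 6| < delta gives both |u + 6| < 3 and |u + 6| < 18eps, so |1/u + 1/6| < eps.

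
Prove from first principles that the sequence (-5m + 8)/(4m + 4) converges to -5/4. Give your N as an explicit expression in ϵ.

Let ϵ > 0. For m ≥ 1, |(-5m + 8)/(4m + 4) + 5/4| = |52|/(4(4m + 4)) = 52/(4(4m + 4)).
Since 4m + 4 ≥ 4m for m ≥ 1, this is ≤ 52/(4·4m) = (13/4)/m.
So |(-5m + 8)/(4m + 4) + 5/4| < ϵ whenever m > (13/4)/ϵ.
Take N = (13/4)/ϵ. If m > N then |(-5m + 8)/(4m + 4) + 5/4| ≤ (13/4)/m < ϵ.

N = (13/4)/ϵ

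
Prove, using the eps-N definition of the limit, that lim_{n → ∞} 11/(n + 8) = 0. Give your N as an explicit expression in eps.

N = 11/eps

Fix eps > 0. For n ≥ 1, |11/(n + 8) − 0| = 11/(n + 8) ≤ 11/n.
We need 11/n < eps, i.e. n > 11/eps.
Take N = 11/eps. If n > N then |11/(n + 8)| ≤ 11/n < eps.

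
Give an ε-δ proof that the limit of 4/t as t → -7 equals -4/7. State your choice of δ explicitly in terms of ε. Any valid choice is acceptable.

δ = min(7/2, (49/8)ε)

Let ε > 0. We seek δ > 0 such that 0 < |t + 7| < δ implies |4/t + 4/7| < ε.
|4/t + 4/7| = 4·|-7 − t|/(7·|t|) = 4|t + 7|/(7|t|).
Restrict δ ≤ 7/2. Then |t + 7| < 7/2 gives |t| > 7/2, so 7|t| > 49/2.
Then |4/t + 4/7| < 4|t + 7|/(49/2), which is < ε when |t + 7| < (49/8)ε.
Take δ = min(7/2, (49/8)ε). Then 0 < |t + 7| < δ gives both |t + 7| < 7/2 and |t + 7| < (49/8)ε, so |4/t + 4/7| < ε.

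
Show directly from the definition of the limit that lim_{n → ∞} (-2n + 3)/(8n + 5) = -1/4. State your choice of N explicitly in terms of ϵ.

N = (17/32)/ϵ

Suppose ϵ > 0. For n ≥ 1, |(-2n + 3)/(8n + 5) + 1/4| = |34|/(8(8n + 5)) = 34/(8(8n + 5)).
Since 8n + 5 ≥ 8n for n ≥ 1, this is ≤ 34/(8·8n) = (17/32)/n.
So |(-2n + 3)/(8n + 5) + 1/4| < ϵ whenever n > (17/32)/ϵ.
Take N = (17/32)/ϵ. If n > N then |(-2n + 3)/(8n + 5) + 1/4| ≤ (17/32)/n < ϵ.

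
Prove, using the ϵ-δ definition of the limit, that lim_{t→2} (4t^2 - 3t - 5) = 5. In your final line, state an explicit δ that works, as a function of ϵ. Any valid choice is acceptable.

Suppose ϵ > 0. We want δ > 0 such that 0 < |t − 2| < δ implies |(4t^2 - 3t - 5) − 5| < ϵ.
(4t^2 - 3t - 5) − 5 = 4t^2 - 3t - 10 = (t − 2)(4t + 5).
So |(4t^2 - 3t - 5) − 5| = |t − 2|·|4t + 5|.
Assume first that |t − 2| < 1, so |t| < 3. Then |4t + 5| ≤ 4·3 + 5 = 17.
Hence |(4t^2 - 3t - 5) − 5| ≤ 17|t − 2| < ϵ provided |t − 2| < ϵ/17.
Choosing δ = min(1, ϵ/17) ensures both conditions, hence |(4t^2 - 3t - 5) − 5| < ϵ.

δ = min(1, ϵ/17)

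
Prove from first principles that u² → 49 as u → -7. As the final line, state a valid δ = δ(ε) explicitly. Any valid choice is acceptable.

δ = min(1, ε/15)

Let ε > 0. We seek δ > 0 with 0 < |u + 7| < δ ⇒ |u² − 49| < ε.
Factor: u² − 49 = (u + 7)(u - 7), so |u² − 49| = |u + 7|·|u - 7|.
Impose δ ≤ 1 so that |u| < 8; then |u - 7| ≤ 15.
Hence |u² − 49| ≤ 15|u + 7|, which is < ε once |u + 7| < ε/15.
Take δ = min(1, ε/15). If 0 < |u + 7| < δ then both bounds hold and |u² − 49| ≤ 15|u + 7| < 15·(ε/15) = ε.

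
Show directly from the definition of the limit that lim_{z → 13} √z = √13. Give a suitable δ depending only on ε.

Let ε > 0 be given. We want δ > 0 such that 0 < |z − 13| < δ implies |√z − √13| < ε.
Multiplying by the conjugate, |√z − √13| = |z − 13|/(√z + √13).
Restrict δ ≤ 13 so that |z − 13| < 13 forces z > 0, and then √z + √13 > √13.
Hence |√z − √13| < |z − 13|/√13, which is < ε once |z − 13| < √13·ε.
Take δ = min(13, √13·ε). If 0 < |z − 13| < δ then z > 0 and |√z − √13| < |z − 13|/√13 < ε.

δ = min(13, √13·ε)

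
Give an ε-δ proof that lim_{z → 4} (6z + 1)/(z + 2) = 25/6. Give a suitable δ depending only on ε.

Suppose ε > 0. We want δ > 0 with 0 < |z − 4| < δ ⇒ |(6z + 1)/(z + 2) − (25/6)| < ε.
Combining over a common denominator, (6z + 1)/(z + 2) − (25/6) = [(6z + 1)·6 − 25·(z + 2)] / [6·(z + 2)] = 11(z − 4) / (6(z + 2)).
So |(6z + 1)/(z + 2) − (25/6)| = 11|z − 4| / (6·|z + 2|).
Require δ ≤ 3, so |z + 2| ≥ |6| − |z − 4| > 6 − 3 = 3.
Hence |(6z + 1)/(z + 2) − (25/6)| < 11|z − 4|/(6·3) = (11/18)|z − 4|, which is < ε once |z − 4| < (18/11)ε.
Take δ = min(3, (18/11)ε). Then 0 < |z − 4| < δ forces both bounds, so |(6z + 1)/(z + 2) − (25/6)| < ε.

δ = min(3, (18/11)ε)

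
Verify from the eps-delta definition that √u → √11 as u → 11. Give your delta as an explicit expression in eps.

Let eps > 0 be given. We want delta > 0 such that 0 < |u − 11| < delta implies |√u − √11| < eps.
Rationalise: √u − √11 = (u − 11)/(√u + √11), so |√u − √11| = |u − 11|/(√u + √11).
Restrict delta ≤ 11 so that |u − 11| < 11 forces u > 0, and then √u + √11 > √11.
Hence |√u − √11| < |u − 11|/√11, which is < eps once |u − 11| < √11·eps.
Take delta = min(11, √11·eps). If 0 < |u − 11| < delta then u > 0 and |√u − √11| < |u − 11|/√11 < eps.

delta = min(11, √11·eps)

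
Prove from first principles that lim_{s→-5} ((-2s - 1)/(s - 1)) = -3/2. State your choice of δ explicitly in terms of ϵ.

Fix ϵ > 0. We want δ > 0 with 0 < |s + 5| < δ ⇒ |(-2s - 1)/(s - 1) + 3/2| < ϵ.
Combining over a common denominator, (-2s - 1)/(s - 1) + 3/2 = [(-2s - 1)·(-6) − 9·(s - 1)] / [(-6)·(s - 1)] = 3(s + 5) / ((-6)(s - 1)).
So |(-2s - 1)/(s - 1) + 3/2| = 3|s + 5| / (6·|s − 1|).
Restrict δ ≤ 3. Then |s + 5| < 3 gives |s − 1| = |(s + 5) + (-6)| ≥ 6 − 3 = 3.
Hence |(-2s - 1)/(s - 1) + 3/2| < 3|s + 5|/(6·3) = (1/6)|s + 5|, which is < ϵ once |s + 5| < 6ϵ.
Take δ = min(3, 6ϵ). Then 0 < |s + 5| < δ forces both bounds, so |(-2s - 1)/(s - 1) + 3/2| < ϵ.

δ = min(3, 6ϵ)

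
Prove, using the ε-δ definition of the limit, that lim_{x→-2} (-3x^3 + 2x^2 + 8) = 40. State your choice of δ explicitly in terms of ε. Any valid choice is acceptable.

Fix ε > 0. We want δ > 0 such that 0 < |x + 2| < δ implies |(-3x^3 + 2x^2 + 8) − 40| < ε.
(-3x^3 + 2x^2 + 8) − 40 = -3x^3 + 2x^2 - 32 = (x + 2)(-3x^2 + 8x - 16).
So |(-3x^3 + 2x^2 + 8) − 40| = |x + 2|·|-3x^2 + 8x - 16|.
Assume first that |x + 2| < 1, so |x| < 3. Then |-3x^2 + 8x - 16| ≤ 3·3^2 + 8·3 + 16 = 67.
Hence |(-3x^3 + 2x^2 + 8) − 40| ≤ 67|x + 2| < ε provided |x + 2| < ε/67.
Choosing δ = min(1, ε/67) ensures both conditions, hence |(-3x^3 + 2x^2 + 8) − 40| < ε.

δ = min(1, ε/67)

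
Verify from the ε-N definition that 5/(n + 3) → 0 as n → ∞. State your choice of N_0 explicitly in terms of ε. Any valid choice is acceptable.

N_0 = 5/ε

Suppose ε > 0. For n ≥ 1, |5/(n + 3) − 0| = 5/(n + 3) ≤ 5/n.
We need 5/n < ε, i.e. n > 5/ε.
Take N_0 = 5/ε. If n > N_0 then |5/(n + 3)| ≤ 5/n < ε.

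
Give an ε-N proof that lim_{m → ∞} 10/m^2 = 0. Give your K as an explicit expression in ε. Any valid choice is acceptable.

Let ε > 0. For m ≥ 1, |10/m^2 − 0| = 10/m^2.
10/m^2 < ε ⇔ m^2 > 10/ε ⇔ m > (10/ε)^{1/2}.
Take K = (10/ε)^{1/2}. Then m > K implies 10/m^2 < ε.

K = (10/ε)^{1/2}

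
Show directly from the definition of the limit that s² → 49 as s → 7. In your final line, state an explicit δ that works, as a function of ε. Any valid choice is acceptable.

δ = min(2, ε/16)

Suppose ε > 0. We seek δ > 0 with 0 < |s − 7| < δ ⇒ |s² − 49| < ε.
Factor: s² − 49 = (s − 7)(s + 7), so |s² − 49| = |s − 7|·|s + 7|.
Restrict δ ≤ 2. Then |s − 7| < 2 gives |s| < 9, so by the triangle inequality |s + 7| ≤ 9 + 7 = 16.
Hence |s² − 49| ≤ 16|s − 7|, which is < ε once |s − 7| < ε/16.
Take δ = min(2, ε/16). If 0 < |s − 7| < δ then both bounds hold and |s² − 49| ≤ 16|s − 7| < 16·(ε/16) = ε.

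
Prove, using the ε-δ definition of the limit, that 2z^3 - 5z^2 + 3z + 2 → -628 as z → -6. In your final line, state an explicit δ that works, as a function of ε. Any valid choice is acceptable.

δ = min(2, ε/369)

Suppose ε > 0. We want δ > 0 such that 0 < |z + 6| < δ implies |(2z^3 - 5z^2 + 3z + 2) + 628| < ε.
(2z^3 - 5z^2 + 3z + 2) + 628 = 2z^3 - 5z^2 + 3z + 630 = (z + 6)(2z^2 - 17z + 105).
So |(2z^3 - 5z^2 + 3z + 2) + 628| = |z + 6|·|2z^2 - 17z + 105|.
Require δ ≤ 2. Then |z + 6| < 2 gives |z| < 8, and by the triangle inequality |2z^2 - 17z + 105| ≤ 2·8^2 + 17·8 + 105 = 369.
Hence |(2z^3 - 5z^2 + 3z + 2) + 628| ≤ 369|z + 6| < ε provided |z + 6| < ε/369.
Choosing δ = min(2, ε/369) ensures both conditions, hence |(2z^3 - 5z^2 + 3z + 2) + 628| < ε.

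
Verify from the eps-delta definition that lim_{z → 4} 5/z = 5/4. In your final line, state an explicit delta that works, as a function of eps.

Fix eps > 0. We seek delta > 0 such that 0 < |z − 4| < delta implies |5/z − (5/4)| < eps.
|5/z − (5/4)| = 5·|4 − z|/(4·|z|) = 5|z − 4|/(4|z|).
Require delta ≤ 2 so that |z| > 4 − 2 = 2, hence 4|z| > 8.
Then |5/z − (5/4)| < 5|z − 4|/8, which is < eps when |z − 4| < (8/5)eps.
Take delta = min(2, (8/5)eps). Then 0 < |z − 4| < delta gives both |z − 4| < 2 and |z − 4| < (8/5)eps, so |5/z − (5/4)| < eps.

delta = min(2, (8/5)eps)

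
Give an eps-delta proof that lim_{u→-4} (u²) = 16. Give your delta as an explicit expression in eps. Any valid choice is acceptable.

delta = min(1, eps/9)

Suppose eps > 0. We seek delta > 0 with 0 < |u + 4| < delta ⇒ |u² − 16| < eps.
Factor: u² − 16 = (u + 4)(u - 4), so |u² − 16| = |u + 4|·|u - 4|.
Impose delta ≤ 1 so that |u| < 5; then |u - 4| ≤ 9.
Hence |u² − 16| ≤ 9|u + 4|, which is < eps once |u + 4| < eps/9.
Take delta = min(1, eps/9). If 0 < |u + 4| < delta then both bounds hold and |u² − 16| ≤ 9|u + 4| < 9·(eps/9) = eps.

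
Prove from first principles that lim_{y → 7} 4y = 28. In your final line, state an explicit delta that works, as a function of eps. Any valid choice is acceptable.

delta = eps/4

Suppose eps > 0. We need delta > 0 so that 0 < |y − 7| < delta implies |(4y) − 28| < eps.
|(4y) − 28| = |4y - 28| = 4|y − 7|.
Thus it suffices that |y − 7| < eps/4.
Take delta = eps/4. If 0 < |y − 7| < delta then |(4y) − 28| = 4|y − 7| < 4·(eps/4) = eps.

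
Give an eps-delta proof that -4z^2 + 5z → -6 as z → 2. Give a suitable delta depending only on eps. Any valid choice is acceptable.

Let eps > 0. We want delta > 0 such that 0 < |z − 2| < delta implies |(-4z^2 + 5z) + 6| < eps.
(-4z^2 + 5z) + 6 = -4z^2 + 5z + 6 = (z − 2)(-4z - 3).
So |(-4z^2 + 5z) + 6| = |z − 2|·|-4z - 3|.
Assume first that |z − 2| < 1, so |z| < 3. Then |-4z - 3| ≤ 4·3 + 3 = 15.
Hence |(-4z^2 + 5z) + 6| ≤ 15|z − 2| < eps provided |z − 2| < eps/15.
Take delta = min(1, eps/15). Then 0 < |z − 2| < delta gives both |z − 2| < 1 and |z − 2| < eps/15, so |(-4z^2 + 5z) + 6| < eps.

delta = min(1, eps/15)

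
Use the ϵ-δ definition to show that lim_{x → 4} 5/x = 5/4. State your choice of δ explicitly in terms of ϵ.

δ = min(2, (8/5)ϵ)

Let ϵ > 0 be given. We seek δ > 0 such that 0 < |x − 4| < δ implies |5/x − (5/4)| < ϵ.
|5/x − (5/4)| = 5·|4 − x|/(4·|x|) = 5|x − 4|/(4|x|).
Restrict δ ≤ 2. Then |x − 4| < 2 gives |x| > 2, so 4|x| > 8.
Then |5/x − (5/4)| < 5|x − 4|/8, which is < ϵ when |x − 4| < (8/5)ϵ.
Take δ = min(2, (8/5)ϵ). Then 0 < |x − 4| < δ gives both |x − 4| < 2 and |x − 4| < (8/5)ϵ, so |5/x − (5/4)| < ϵ.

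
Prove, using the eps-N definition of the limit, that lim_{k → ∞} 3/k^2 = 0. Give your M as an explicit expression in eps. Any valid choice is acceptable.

M = (3/eps)^{1/2}

Let eps > 0. For k ≥ 1, |3/k^2 − 0| = 3/k^2.
3/k^2 < eps ⇔ k^2 > 3/eps ⇔ k > (3/eps)^{1/2}.
Take M = (3/eps)^{1/2}. Then k > M implies 3/k^2 < eps.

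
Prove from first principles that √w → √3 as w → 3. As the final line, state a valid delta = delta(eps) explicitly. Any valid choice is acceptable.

delta = min(3, √3·eps)

Let eps > 0 be given. We want delta > 0 such that 0 < |w − 3| < delta implies |√w − √3| < eps.
Rationalise: √w − √3 = (w − 3)/(√w + √3), so |√w − √3| = |w − 3|/(√w + √3).
Restrict delta ≤ 3 so that |w − 3| < 3 forces w > 0, and then √w + √3 > √3.
Hence |√w − √3| < |w − 3|/√3, which is < eps once |w − 3| < √3·eps.
Take delta = min(3, √3·eps). If 0 < |w − 3| < delta then w > 0 and |√w − √3| < |w − 3|/√3 < eps.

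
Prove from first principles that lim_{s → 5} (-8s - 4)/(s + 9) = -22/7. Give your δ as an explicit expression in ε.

Suppose ε > 0. We want δ > 0 with 0 < |s − 5| < δ ⇒ |(-8s - 4)/(s + 9) + 22/7| < ε.
Combining over a common denominator, (-8s - 4)/(s + 9) + 22/7 = [(-8s - 4)·14 − (-44)·(s + 9)] / [14·(s + 9)] = -68(s − 5) / (14(s + 9)).
So |(-8s - 4)/(s + 9) + 22/7| = 68|s − 5| / (14·|s + 9|).
Restrict δ ≤ 7. Then |s − 5| < 7 gives |s + 9| = |(s − 5) + 14| ≥ 14 − 7 = 7.
Hence |(-8s - 4)/(s + 9) + 22/7| < 68|s − 5|/(14·7) = (34/49)|s − 5|, which is < ε once |s − 5| < (49/34)ε.
Take δ = min(7, (49/34)ε). Then 0 < |s − 5| < δ forces both bounds, so |(-8s - 4)/(s + 9) + 22/7| < ε.

δ = min(7, (49/34)ε)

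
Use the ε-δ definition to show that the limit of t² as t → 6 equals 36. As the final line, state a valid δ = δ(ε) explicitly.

δ = min(2, ε/14)

Suppose ε > 0. We seek δ > 0 with 0 < |t − 6| < δ ⇒ |t² − 36| < ε.
Factor: t² − 36 = (t − 6)(t + 6), so |t² − 36| = |t − 6|·|t + 6|.
Restrict δ ≤ 2. Then |t − 6| < 2 gives |t| < 8, so by the triangle inequality |t + 6| ≤ 8 + 6 = 14.
Hence |t² − 36| ≤ 14|t − 6|, which is < ε once |t − 6| < ε/14.
Take δ = min(2, ε/14). If 0 < |t − 6| < δ then both bounds hold and |t² − 36| ≤ 14|t − 6| < 14·(ε/14) = ε.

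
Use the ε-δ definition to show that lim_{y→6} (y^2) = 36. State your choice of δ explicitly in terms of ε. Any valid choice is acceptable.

Fix ε > 0. We seek δ > 0 with 0 < |y − 6| < δ ⇒ |y^2 − 36| < ε.
Factor: y^2 − 36 = (y − 6)(y + 6), so |y^2 − 36| = |y − 6|·|y + 6|.
Restrict δ ≤ 1. Then |y − 6| < 1 gives |y| < 7, so by the triangle inequality |y + 6| ≤ 7 + 6 = 13.
Hence |y^2 − 36| ≤ 13|y − 6|, which is < ε once |y − 6| < ε/13.
Take δ = min(1, ε/13). If 0 < |y − 6| < δ then both bounds hold and |y^2 − 36| ≤ 13|y − 6| < 13·(ε/13) = ε.

δ = min(1, ε/13)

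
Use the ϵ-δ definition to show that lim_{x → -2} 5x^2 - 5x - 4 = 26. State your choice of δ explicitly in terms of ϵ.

δ = min(1, ϵ/30)

Let ϵ > 0. We want δ > 0 such that 0 < |x + 2| < δ implies |(5x^2 - 5x - 4) − 26| < ϵ.
(5x^2 - 5x - 4) − 26 = 5x^2 - 5x - 30 = (x + 2)(5x - 15).
So |(5x^2 - 5x - 4) − 26| = |x + 2|·|5x - 15|.
Assume first that |x + 2| < 1, so |x| < 3. Then |5x - 15| ≤ 5·3 + 15 = 30.
Hence |(5x^2 - 5x - 4) − 26| ≤ 30|x + 2| < ϵ provided |x + 2| < ϵ/30.
Choosing δ = min(1, ϵ/30) ensures both conditions, hence |(5x^2 - 5x - 4) − 26| < ϵ.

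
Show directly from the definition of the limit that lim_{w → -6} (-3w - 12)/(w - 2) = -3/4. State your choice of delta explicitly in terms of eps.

delta = min(4, (16/9)eps)

Fix eps > 0. We want delta > 0 with 0 < |w + 6| < delta ⇒ |(-3w - 12)/(w - 2) + 3/4| < eps.
Combining over a common denominator, (-3w - 12)/(w - 2) + 3/4 = [(-3w - 12)·(-8) − 6·(w - 2)] / [(-8)·(w - 2)] = 18(w + 6) / ((-8)(w - 2)).
So |(-3w - 12)/(w - 2) + 3/4| = 18|w + 6| / (8·|w − 2|).
Require delta ≤ 4, so |w − 2| ≥ |-8| − |w + 6| > 8 − 4 = 4.
Hence |(-3w - 12)/(w - 2) + 3/4| < 18|w + 6|/(8·4) = (9/16)|w + 6|, which is < eps once |w + 6| < (16/9)eps.
Take delta = min(4, (16/9)eps). Then 0 < |w + 6| < delta forces both bounds, so |(-3w - 12)/(w - 2) + 3/4| < eps.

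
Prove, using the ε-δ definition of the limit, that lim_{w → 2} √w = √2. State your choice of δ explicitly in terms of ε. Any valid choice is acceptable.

δ = min(2, √2·ε)

Fix ε > 0. We want δ > 0 such that 0 < |w − 2| < δ implies |√w − √2| < ε.
Rationalise: √w − √2 = (w − 2)/(√w + √2), so |√w − √2| = |w − 2|/(√w + √2).
Restrict δ ≤ 2 so that |w − 2| < 2 forces w > 0, and then √w + √2 > √2.
Hence |√w − √2| < |w − 2|/√2, which is < ε once |w − 2| < √2·ε.
Take δ = min(2, √2·ε). If 0 < |w − 2| < δ then w > 0 and |√w − √2| < |w − 2|/√2 < ε.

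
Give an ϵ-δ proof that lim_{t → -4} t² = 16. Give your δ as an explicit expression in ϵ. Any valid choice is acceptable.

Suppose ϵ > 0. We seek δ > 0 with 0 < |t + 4| < δ ⇒ |t² − 16| < ϵ.
Factor: t² − 16 = (t + 4)(t - 4), so |t² − 16| = |t + 4|·|t - 4|.
Impose δ ≤ 1 so that |t| < 5; then |t - 4| ≤ 9.
Hence |t² − 16| ≤ 9|t + 4|, which is < ϵ once |t + 4| < ϵ/9.
Take δ = min(1, ϵ/9). If 0 < |t + 4| < δ then both bounds hold and |t² − 16| ≤ 9|t + 4| < 9·(ϵ/9) = ϵ.

δ = min(1, ϵ/9)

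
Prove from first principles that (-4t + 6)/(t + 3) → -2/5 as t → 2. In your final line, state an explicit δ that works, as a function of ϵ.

δ = min(5/2, (25/36)ϵ)

Suppose ϵ > 0. We want δ > 0 with 0 < |t − 2| < δ ⇒ |(-4t + 6)/(t + 3) + 2/5| < ϵ.
Combining over a common denominator, (-4t + 6)/(t + 3) + 2/5 = [(-4t + 6)·5 − (-2)·(t + 3)] / [5·(t + 3)] = -18(t − 2) / (5(t + 3)).
So |(-4t + 6)/(t + 3) + 2/5| = 18|t − 2| / (5·|t + 3|).
Require δ ≤ 5/2, so |t + 3| ≥ |5| − |t − 2| > 5 − 5/2 = 5/2.
Hence |(-4t + 6)/(t + 3) + 2/5| < 18|t − 2|/(5·(5/2)) = (36/25)|t − 2|, which is < ϵ once |t − 2| < (25/36)ϵ.
Take δ = min(5/2, (25/36)ϵ). Then 0 < |t − 2| < δ forces both bounds, so |(-4t + 6)/(t + 3) + 2/5| < ϵ.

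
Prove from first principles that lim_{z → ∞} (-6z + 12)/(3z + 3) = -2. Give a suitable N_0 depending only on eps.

Suppose eps > 0. We seek N_0 > 0 such that z > N_0 implies |(-6z + 12)/(3z + 3) + 2| < eps.
(-6z + 12)/(3z + 3) + 2 = (3(-6z + 12) − (-6)(3z + 3)) / (3(3z + 3)) = 54/(3(3z + 3)).
For z > 0 we have 3z + 3 > 3z, so |(-6z + 12)/(3z + 3) + 2| = 54/(3(3z + 3)) < 54/(3·3z) = 6/z.
Thus |(-6z + 12)/(3z + 3) + 2| < eps whenever z > 6/eps.
Take N_0 = 6/eps. If z > N_0 then |(-6z + 12)/(3z + 3) + 2| < 6/z < eps.

N_0 = 6/eps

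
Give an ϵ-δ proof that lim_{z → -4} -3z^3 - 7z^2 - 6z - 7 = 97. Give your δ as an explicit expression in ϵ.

δ = min(2, ϵ/164)

Let ϵ > 0 be given. We want δ > 0 such that 0 < |z + 4| < δ implies |(-3z^3 - 7z^2 - 6z - 7) − 97| < ϵ.
(-3z^3 - 7z^2 - 6z - 7) − 97 = -3z^3 - 7z^2 - 6z - 104 = (z + 4)(-3z^2 + 5z - 26).
So |(-3z^3 - 7z^2 - 6z - 7) − 97| = |z + 4|·|-3z^2 + 5z - 26|.
Require δ ≤ 2. Then |z + 4| < 2 gives |z| < 6, and by the triangle inequality |-3z^2 + 5z - 26| ≤ 3·6^2 + 5·6 + 26 = 164.
Hence |(-3z^3 - 7z^2 - 6z - 7) − 97| ≤ 164|z + 4| < ϵ provided |z + 4| < ϵ/164.
Choosing δ = min(2, ϵ/164) ensures both conditions, hence |(-3z^3 - 7z^2 - 6z - 7) − 97| < ϵ.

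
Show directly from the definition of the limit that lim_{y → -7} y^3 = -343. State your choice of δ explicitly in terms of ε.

Let ε > 0. We seek δ > 0 with 0 < |y + 7| < δ ⇒ |y^3 + 343| < ε.
Factor: y^3 + 343 = (y + 7)(y^2 - 7y + 49), so |y^3 + 343| = |y + 7|·|y^2 - 7y + 49|.
Restrict δ ≤ 1. Then |y + 7| < 1 gives |y| < 8, so by the triangle inequality |y^2 - 7y + 49| ≤ 8^2 + 7·8 + 49 = 169.
Hence |y^3 + 343| ≤ 169|y + 7|, which is < ε once |y + 7| < ε/169.
Take δ = min(1, ε/169). If 0 < |y + 7| < δ then both bounds hold and |y^3 + 343| ≤ 169|y + 7| < 169·(ε/169) = ε.

δ = min(1, ε/169)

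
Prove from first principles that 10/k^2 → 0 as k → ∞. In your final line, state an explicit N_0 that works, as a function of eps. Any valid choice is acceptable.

N_0 = (10/eps)^{1/2}

Let eps > 0. For k ≥ 1, |10/k^2 − 0| = 10/k^2.
10/k^2 < eps ⇔ k^2 > 10/eps ⇔ k > (10/eps)^{1/2}.
Take N_0 = (10/eps)^{1/2}. Then k > N_0 implies 10/k^2 < eps.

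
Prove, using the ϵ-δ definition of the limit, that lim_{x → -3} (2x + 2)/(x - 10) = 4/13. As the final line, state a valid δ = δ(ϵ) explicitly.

Let ϵ > 0. We want δ > 0 with 0 < |x + 3| < δ ⇒ |(2x + 2)/(x - 10) − (4/13)| < ϵ.
Combining over a common denominator, (2x + 2)/(x - 10) − (4/13) = [(2x + 2)·(-13) − (-4)·(x - 10)] / [(-13)·(x - 10)] = -22(x + 3) / ((-13)(x - 10)).
So |(2x + 2)/(x - 10) − (4/13)| = 22|x + 3| / (13·|x − 10|).
Restrict δ ≤ 13/2. Then |x + 3| < 13/2 gives |x − 10| = |(x + 3) + (-13)| ≥ 13 − 13/2 = 13/2.
Hence |(2x + 2)/(x - 10) − (4/13)| < 22|x + 3|/(13·(13/2)) = (44/169)|x + 3|, which is < ϵ once |x + 3| < (169/44)ϵ.
Take δ = min(13/2, (169/44)ϵ). Then 0 < |x + 3| < δ forces both bounds, so |(2x + 2)/(x - 10) − (4/13)| < ϵ.

δ = min(13/2, (169/44)ϵ)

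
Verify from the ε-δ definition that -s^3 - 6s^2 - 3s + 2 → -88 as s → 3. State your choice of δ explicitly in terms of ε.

δ = min(1, ε/82)

Suppose ε > 0. We want δ > 0 such that 0 < |s − 3| < δ implies |(-s^3 - 6s^2 - 3s + 2) + 88| < ε.
(-s^3 - 6s^2 - 3s + 2) + 88 = -s^3 - 6s^2 - 3s + 90 = (s − 3)(-s^2 - 9s - 30).
So |(-s^3 - 6s^2 - 3s + 2) + 88| = |s − 3|·|-s^2 - 9s - 30|.
Require δ ≤ 1. Then |s − 3| < 1 gives |s| < 4, and by the triangle inequality |-s^2 - 9s - 30| ≤ 4^2 + 9·4 + 30 = 82.
Hence |(-s^3 - 6s^2 - 3s + 2) + 88| ≤ 82|s − 3| < ε provided |s − 3| < ε/82.
Take δ = min(1, ε/82). Then 0 < |s − 3| < δ gives both |s − 3| < 1 and |s − 3| < ε/82, so |(-s^3 - 6s^2 - 3s + 2) + 88| < ε.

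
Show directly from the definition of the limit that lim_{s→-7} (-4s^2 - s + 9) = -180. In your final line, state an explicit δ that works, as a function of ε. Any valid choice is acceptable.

Let ε > 0. We want δ > 0 such that 0 < |s + 7| < δ implies |(-4s^2 - s + 9) + 180| < ε.
(-4s^2 - s + 9) + 180 = -4s^2 - s + 189 = (s + 7)(-4s + 27).
So |(-4s^2 - s + 9) + 180| = |s + 7|·|-4s + 27|.
Assume first that |s + 7| < 1, so |s| < 8. Then |-4s + 27| ≤ 4·8 + 27 = 59.
Hence |(-4s^2 - s + 9) + 180| ≤ 59|s + 7| < ε provided |s + 7| < ε/59.
Choosing δ = min(1, ε/59) ensures both conditions, hence |(-4s^2 - s + 9) + 180| < ε.

δ = min(1, ε/59)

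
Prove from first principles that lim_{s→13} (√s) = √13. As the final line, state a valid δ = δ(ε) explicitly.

Let ε > 0 be given. We want δ > 0 such that 0 < |s − 13| < δ implies |√s − √13| < ε.
Multiplying by the conjugate, |√s − √13| = |s − 13|/(√s + √13).
Restrict δ ≤ 13 so that |s − 13| < 13 forces s > 0, and then √s + √13 > √13.
Hence |√s − √13| < |s − 13|/√13, which is < ε once |s − 13| < √13·ε.
Take δ = min(13, √13·ε). If 0 < |s − 13| < δ then s > 0 and |√s − √13| < |s − 13|/√13 < ε.

δ = min(13, √13·ε)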